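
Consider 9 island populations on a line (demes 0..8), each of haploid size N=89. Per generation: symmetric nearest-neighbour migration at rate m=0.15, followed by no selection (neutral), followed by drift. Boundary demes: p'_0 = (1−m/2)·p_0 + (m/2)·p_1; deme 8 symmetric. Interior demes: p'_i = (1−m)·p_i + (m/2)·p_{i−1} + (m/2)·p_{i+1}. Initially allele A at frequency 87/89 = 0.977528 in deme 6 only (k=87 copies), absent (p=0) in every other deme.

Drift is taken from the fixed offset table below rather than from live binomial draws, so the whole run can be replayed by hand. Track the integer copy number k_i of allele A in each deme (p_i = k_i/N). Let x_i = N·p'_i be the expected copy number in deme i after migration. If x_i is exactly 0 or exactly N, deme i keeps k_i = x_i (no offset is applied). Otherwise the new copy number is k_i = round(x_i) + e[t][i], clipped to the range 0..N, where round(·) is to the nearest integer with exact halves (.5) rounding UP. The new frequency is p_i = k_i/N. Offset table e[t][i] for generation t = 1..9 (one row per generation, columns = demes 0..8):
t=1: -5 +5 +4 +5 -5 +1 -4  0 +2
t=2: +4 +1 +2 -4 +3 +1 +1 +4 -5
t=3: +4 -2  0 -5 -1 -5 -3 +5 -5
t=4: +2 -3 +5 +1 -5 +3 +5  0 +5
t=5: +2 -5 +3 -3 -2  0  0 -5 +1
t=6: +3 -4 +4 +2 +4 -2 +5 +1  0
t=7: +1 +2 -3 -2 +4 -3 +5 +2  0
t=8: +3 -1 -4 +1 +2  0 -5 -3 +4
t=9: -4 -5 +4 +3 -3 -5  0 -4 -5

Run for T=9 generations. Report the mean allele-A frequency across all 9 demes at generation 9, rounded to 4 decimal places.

0.1236

t=0: k=[0 0 0 0 0 0 87 0 0]
t=1: x=[0.0000 0.0000 0.0000 0.0000 0.0000 6.5250 73.9500 6.5250 0.0000] k=[0 0 0 0 0 8 70 7 0]
t=2: x=[0.0000 0.0000 0.0000 0.0000 0.6000 12.0500 60.6250 11.2000 0.5250] k=[0 0 0 0 4 13 62 15 0]
t=3: x=[0.0000 0.0000 0.0000 0.3000 4.3750 16.0000 54.8000 17.4000 1.1250] k=[0 0 0 0 3 11 52 22 0]
t=4: x=[0.0000 0.0000 0.0000 0.2250 3.3750 13.4750 46.6750 22.6000 1.6500] k=[0 0 0 1 0 16 52 23 7]
t=5: x=[0.0000 0.0000 0.0750 0.8500 1.2750 17.5000 47.1250 23.9750 8.2000] k=[0 0 3 0 0 18 47 19 9]
t=6: x=[0.0000 0.2250 2.5500 0.2250 1.3500 18.8250 42.7250 20.3500 9.7500] k=[0 0 7 2 5 17 48 21 10]
t=7: x=[0.0000 0.5250 6.1000 2.6000 5.6750 18.4250 43.6500 22.2000 10.8250] k=[0 3 3 1 10 15 49 24 11]
t=8: x=[0.2250 2.7750 2.8500 1.8250 9.7000 17.1750 44.5750 24.9000 11.9750] k=[3 2 0 3 12 17 40 22 16]
t=9: x=[2.9250 1.9250 0.3750 3.4500 11.7000 18.3500 36.9250 22.9000 16.4500] k=[0 0 4 6 9 13 37 19 11]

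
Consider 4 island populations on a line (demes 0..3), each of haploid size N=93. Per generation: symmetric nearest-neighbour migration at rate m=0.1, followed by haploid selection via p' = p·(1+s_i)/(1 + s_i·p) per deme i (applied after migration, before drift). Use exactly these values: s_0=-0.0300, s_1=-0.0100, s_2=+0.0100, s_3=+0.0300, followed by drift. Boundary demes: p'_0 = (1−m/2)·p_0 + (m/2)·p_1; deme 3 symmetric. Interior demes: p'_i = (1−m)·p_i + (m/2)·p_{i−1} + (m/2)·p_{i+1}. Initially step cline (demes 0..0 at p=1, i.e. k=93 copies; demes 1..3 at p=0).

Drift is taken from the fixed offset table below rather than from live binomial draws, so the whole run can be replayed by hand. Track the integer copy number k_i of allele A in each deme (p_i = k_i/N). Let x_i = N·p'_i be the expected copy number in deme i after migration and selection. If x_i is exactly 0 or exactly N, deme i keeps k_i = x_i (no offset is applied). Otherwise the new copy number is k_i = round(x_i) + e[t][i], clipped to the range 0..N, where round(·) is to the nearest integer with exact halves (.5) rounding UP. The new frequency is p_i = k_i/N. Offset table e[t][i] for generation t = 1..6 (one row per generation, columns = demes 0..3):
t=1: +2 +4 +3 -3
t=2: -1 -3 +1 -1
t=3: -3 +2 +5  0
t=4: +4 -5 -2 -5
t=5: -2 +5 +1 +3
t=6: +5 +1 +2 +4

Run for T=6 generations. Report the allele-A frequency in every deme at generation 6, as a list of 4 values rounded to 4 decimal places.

t=0: k=[93 0 0 0]
t=1: x=[88.2136 4.6058 0.0000 0.0000] k=[90 9 0 0]
t=2: x=[85.7490 12.4909 0.4545 0.0000] k=[85 9 1 0]
t=3: x=[80.8826 12.2924 1.3633 0.0515] k=[78 14 6 0]
t=4: x=[74.3500 16.6621 6.1570 0.3090] k=[78 12 4 0]
t=5: x=[74.2481 14.7747 4.2401 0.2060] k=[72 20 5 3]
t=6: x=[68.8596 21.6824 5.7030 3.1898] k=[74 23 8 7]

[0.7957, 0.2473, 0.0860, 0.0753]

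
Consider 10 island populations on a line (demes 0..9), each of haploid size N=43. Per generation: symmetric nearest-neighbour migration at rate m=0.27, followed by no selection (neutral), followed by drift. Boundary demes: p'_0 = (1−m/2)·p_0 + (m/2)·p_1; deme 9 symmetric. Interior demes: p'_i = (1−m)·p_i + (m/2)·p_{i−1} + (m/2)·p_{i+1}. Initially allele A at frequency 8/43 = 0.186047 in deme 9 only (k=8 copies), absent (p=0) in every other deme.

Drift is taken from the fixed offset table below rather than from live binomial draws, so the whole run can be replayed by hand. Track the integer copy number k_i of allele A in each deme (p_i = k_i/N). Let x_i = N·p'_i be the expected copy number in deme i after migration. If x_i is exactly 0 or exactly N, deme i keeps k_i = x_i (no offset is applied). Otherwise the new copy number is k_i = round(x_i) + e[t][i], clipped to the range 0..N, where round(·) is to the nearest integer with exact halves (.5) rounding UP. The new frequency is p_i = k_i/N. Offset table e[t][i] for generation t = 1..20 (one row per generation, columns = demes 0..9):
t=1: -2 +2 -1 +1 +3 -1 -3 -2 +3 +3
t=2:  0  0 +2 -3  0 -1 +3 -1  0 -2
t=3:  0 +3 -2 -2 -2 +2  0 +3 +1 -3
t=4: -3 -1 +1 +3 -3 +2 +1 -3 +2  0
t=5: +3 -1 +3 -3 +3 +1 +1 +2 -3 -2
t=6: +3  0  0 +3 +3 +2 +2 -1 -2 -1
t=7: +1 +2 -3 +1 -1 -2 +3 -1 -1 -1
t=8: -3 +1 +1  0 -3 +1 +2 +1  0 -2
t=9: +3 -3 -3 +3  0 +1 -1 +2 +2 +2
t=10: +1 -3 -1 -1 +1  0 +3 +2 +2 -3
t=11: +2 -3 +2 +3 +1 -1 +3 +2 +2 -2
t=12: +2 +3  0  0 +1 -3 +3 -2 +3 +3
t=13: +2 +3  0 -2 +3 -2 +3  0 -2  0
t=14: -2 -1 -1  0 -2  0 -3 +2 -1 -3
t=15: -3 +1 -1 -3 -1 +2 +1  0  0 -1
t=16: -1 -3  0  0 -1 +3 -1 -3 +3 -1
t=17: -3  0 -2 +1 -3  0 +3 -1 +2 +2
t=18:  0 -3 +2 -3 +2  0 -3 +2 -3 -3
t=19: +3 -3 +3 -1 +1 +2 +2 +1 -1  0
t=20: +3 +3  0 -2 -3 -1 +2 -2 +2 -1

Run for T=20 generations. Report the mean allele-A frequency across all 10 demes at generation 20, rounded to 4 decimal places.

t=0: k=[0 0 0 0 0 0 0 0 0 8]
t=1: x=[0.0000 0.0000 0.0000 0.0000 0.0000 0.0000 0.0000 0.0000 1.0800 6.9200] k=[0 0 0 0 0 0 0 0 4 10]
t=2: x=[0.0000 0.0000 0.0000 0.0000 0.0000 0.0000 0.0000 0.5400 4.2700 9.1900] k=[0 0 0 0 0 0 0 0 4 7]
t=3: x=[0.0000 0.0000 0.0000 0.0000 0.0000 0.0000 0.0000 0.5400 3.8650 6.5950] k=[0 0 0 0 0 0 0 4 5 4]
t=4: x=[0.0000 0.0000 0.0000 0.0000 0.0000 0.0000 0.5400 3.5950 4.7300 4.1350] k=[0 0 0 0 0 0 2 1 7 4]
t=5: x=[0.0000 0.0000 0.0000 0.0000 0.0000 0.2700 1.5950 1.9450 5.7850 4.4050] k=[0 0 0 0 0 1 3 4 3 2]
t=6: x=[0.0000 0.0000 0.0000 0.0000 0.1350 1.1350 2.8650 3.7300 3.0000 2.1350] k=[0 0 0 0 3 3 5 3 1 1]
t=7: x=[0.0000 0.0000 0.0000 0.4050 2.5950 3.2700 4.4600 3.0000 1.2700 1.0000] k=[0 0 0 1 2 1 7 2 0 0]
t=8: x=[0.0000 0.0000 0.1350 1.0000 1.7300 1.9450 5.5150 2.4050 0.2700 0.0000] k=[0 0 1 1 0 3 8 3 0 0]
t=9: x=[0.0000 0.1350 0.8650 0.8650 0.5400 3.2700 6.6500 3.2700 0.4050 0.0000] k=[0 0 0 4 1 4 6 5 2 0]
t=10: x=[0.0000 0.0000 0.5400 3.0550 1.8100 3.8650 5.5950 4.7300 2.1350 0.2700] k=[0 0 0 2 3 4 9 7 4 0]
t=11: x=[0.0000 0.0000 0.2700 1.8650 3.0000 4.5400 8.0550 6.8650 3.8650 0.5400] k=[0 0 2 5 4 4 11 9 6 0]
t=12: x=[0.0000 0.2700 2.1350 4.4600 4.1350 4.9450 9.7850 8.8650 5.5950 0.8100] k=[0 3 2 4 5 2 13 7 9 4]
t=13: x=[0.4050 2.4600 2.4050 3.8650 4.4600 3.8900 10.7050 8.0800 8.0550 4.6750] k=[2 5 2 2 7 2 14 8 6 5]
t=14: x=[2.4050 4.1900 2.4050 2.6750 5.6500 4.2950 11.5700 8.5400 6.1350 5.1350] k=[0 3 1 3 4 4 9 11 5 2]
t=15: x=[0.4050 2.3250 1.5400 2.8650 3.8650 4.6750 8.5950 9.9200 5.4050 2.4050] k=[0 3 1 0 3 7 10 10 5 1]
t=16: x=[0.4050 2.3250 1.1350 0.5400 3.1350 6.8650 9.5950 9.3250 5.1350 1.5400] k=[0 0 1 1 2 10 9 6 8 1]
t=17: x=[0.0000 0.1350 0.8650 1.1350 2.9450 8.7850 8.7300 6.6750 6.7850 1.9450] k=[0 0 0 2 0 9 12 6 9 4]
t=18: x=[0.0000 0.0000 0.2700 1.4600 1.4850 8.1900 10.7850 7.2150 7.9200 4.6750] k=[0 0 2 0 3 8 8 9 5 2]
t=19: x=[0.0000 0.2700 1.4600 0.6750 3.2700 7.3250 8.1350 8.3250 5.1350 2.4050] k=[0 0 4 0 4 9 10 9 4 2]
t=20: x=[0.0000 0.5400 2.9200 1.0800 4.1350 8.4600 9.7300 8.4600 4.4050 2.2700] k=[0 4 3 0 1 7 12 6 6 1]

0.0930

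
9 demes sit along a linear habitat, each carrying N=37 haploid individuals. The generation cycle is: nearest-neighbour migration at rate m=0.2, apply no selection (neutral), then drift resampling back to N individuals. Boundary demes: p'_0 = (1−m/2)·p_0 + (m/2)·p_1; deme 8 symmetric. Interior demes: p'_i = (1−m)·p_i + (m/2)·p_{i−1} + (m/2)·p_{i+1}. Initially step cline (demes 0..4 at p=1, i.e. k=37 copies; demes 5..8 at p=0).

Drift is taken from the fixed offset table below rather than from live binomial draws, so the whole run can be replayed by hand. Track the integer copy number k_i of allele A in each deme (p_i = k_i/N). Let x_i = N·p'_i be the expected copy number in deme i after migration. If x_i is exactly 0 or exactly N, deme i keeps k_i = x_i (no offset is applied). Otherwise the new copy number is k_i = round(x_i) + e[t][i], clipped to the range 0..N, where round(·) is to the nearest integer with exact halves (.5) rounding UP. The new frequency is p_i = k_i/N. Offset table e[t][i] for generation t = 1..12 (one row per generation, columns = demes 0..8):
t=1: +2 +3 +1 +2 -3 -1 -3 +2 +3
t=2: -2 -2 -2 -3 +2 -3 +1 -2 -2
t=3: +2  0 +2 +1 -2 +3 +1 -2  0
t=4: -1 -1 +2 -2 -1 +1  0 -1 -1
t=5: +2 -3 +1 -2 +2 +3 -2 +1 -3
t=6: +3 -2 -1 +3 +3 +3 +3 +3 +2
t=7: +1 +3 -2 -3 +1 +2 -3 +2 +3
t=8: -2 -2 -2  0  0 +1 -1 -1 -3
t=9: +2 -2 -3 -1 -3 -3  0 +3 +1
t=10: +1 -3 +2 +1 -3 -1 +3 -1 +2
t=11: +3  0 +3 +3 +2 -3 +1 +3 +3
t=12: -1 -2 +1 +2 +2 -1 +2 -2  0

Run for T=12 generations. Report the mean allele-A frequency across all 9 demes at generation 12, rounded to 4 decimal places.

0.5916

t=0: k=[37 37 37 37 37 0 0 0 0]
t=1: x=[37.0000 37.0000 37.0000 37.0000 33.3000 3.7000 0.0000 0.0000 0.0000] k=[37 37 37 37 30 3 0 0 0]
t=2: x=[37.0000 37.0000 37.0000 36.3000 28.0000 5.4000 0.3000 0.0000 0.0000] k=[37 37 37 33 30 2 1 0 0]
t=3: x=[37.0000 37.0000 36.6000 33.1000 27.5000 4.7000 1.0000 0.1000 0.0000] k=[37 37 37 34 26 8 2 0 0]
t=4: x=[37.0000 37.0000 36.7000 33.5000 25.0000 9.2000 2.4000 0.2000 0.0000] k=[37 37 37 32 24 10 2 0 0]
t=5: x=[37.0000 37.0000 36.5000 31.7000 23.4000 10.6000 2.6000 0.2000 0.0000] k=[37 37 37 30 25 14 1 1 0]
t=6: x=[37.0000 37.0000 36.3000 30.2000 24.4000 13.8000 2.3000 0.9000 0.1000] k=[37 37 35 33 27 17 5 4 2]
t=7: x=[37.0000 36.8000 35.0000 32.6000 26.6000 16.8000 6.1000 3.9000 2.2000] k=[37 37 33 30 28 19 3 6 5]
t=8: x=[37.0000 36.6000 33.1000 30.1000 27.3000 18.3000 4.9000 5.6000 5.1000] k=[37 35 31 30 27 19 4 5 2]
t=9: x=[36.8000 34.8000 31.3000 29.8000 26.5000 18.3000 5.6000 4.6000 2.3000] k=[37 33 28 29 24 15 6 8 3]
t=10: x=[36.6000 32.9000 28.6000 28.4000 23.6000 15.0000 7.1000 7.3000 3.5000] k=[37 30 31 29 21 14 10 6 6]
t=11: x=[36.3000 30.8000 30.7000 28.4000 21.1000 14.3000 10.0000 6.4000 6.0000] k=[37 31 34 31 23 11 11 9 9]
t=12: x=[36.4000 31.9000 33.4000 30.5000 22.6000 12.2000 10.8000 9.2000 9.0000] k=[35 30 34 33 25 11 13 7 9]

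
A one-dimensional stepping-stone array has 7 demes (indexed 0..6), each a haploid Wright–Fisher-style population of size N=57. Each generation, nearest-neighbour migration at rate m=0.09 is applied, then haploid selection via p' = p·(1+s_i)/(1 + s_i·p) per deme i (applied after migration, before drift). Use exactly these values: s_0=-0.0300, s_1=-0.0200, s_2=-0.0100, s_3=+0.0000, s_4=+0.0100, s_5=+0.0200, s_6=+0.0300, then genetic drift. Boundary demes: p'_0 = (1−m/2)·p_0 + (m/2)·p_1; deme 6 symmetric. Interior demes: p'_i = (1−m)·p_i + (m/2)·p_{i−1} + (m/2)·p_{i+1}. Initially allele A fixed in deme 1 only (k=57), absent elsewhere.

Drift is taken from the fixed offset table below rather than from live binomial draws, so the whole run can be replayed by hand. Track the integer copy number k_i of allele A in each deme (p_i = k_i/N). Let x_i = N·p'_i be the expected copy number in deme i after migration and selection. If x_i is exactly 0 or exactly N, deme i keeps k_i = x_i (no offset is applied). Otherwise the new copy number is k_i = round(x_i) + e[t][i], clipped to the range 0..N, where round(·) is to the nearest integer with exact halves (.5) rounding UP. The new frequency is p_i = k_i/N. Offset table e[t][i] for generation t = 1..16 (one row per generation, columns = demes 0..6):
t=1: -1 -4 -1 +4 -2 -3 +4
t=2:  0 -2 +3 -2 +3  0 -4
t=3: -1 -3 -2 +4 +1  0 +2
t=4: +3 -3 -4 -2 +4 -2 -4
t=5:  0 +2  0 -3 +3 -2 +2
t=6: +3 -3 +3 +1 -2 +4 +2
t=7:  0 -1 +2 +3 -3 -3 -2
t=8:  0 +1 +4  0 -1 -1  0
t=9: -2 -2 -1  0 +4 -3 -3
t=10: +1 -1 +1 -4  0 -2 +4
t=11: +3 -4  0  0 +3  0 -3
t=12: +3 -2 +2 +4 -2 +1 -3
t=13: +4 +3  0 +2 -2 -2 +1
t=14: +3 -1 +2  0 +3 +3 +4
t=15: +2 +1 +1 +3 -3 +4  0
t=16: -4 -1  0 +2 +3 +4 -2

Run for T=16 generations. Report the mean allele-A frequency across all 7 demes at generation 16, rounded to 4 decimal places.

t=0: k=[0 57 0 0 0 0 0]
t=1: x=[2.4914 51.7749 2.5405 0.0000 0.0000 0.0000 0.0000] k=[1 48 2 0 0 0 0]
t=2: x=[3.0265 43.6091 3.9430 0.0900 0.0000 0.0000 0.0000] k=[3 42 7 0 0 0 0]
t=3: x=[4.6239 38.4179 8.1893 0.3150 0.0000 0.0000 0.0000] k=[4 35 6 4 0 0 0]
t=4: x=[5.2481 32.0169 7.1519 3.9100 0.1818 0.0000 0.0000] k=[8 29 3 2 4 0 0]
t=5: x=[8.7177 26.5982 4.0867 2.1350 3.7648 0.1836 0.0000] k=[9 29 4 0 7 0 0]
t=6: x=[9.6533 26.6881 4.8998 0.4950 6.4265 0.3213 0.0000] k=[13 24 8 1 4 4 0]
t=7: x=[13.1838 22.5093 8.3332 1.4500 3.9010 3.8912 0.1854] k=[13 22 10 4 1 1 0]
t=8: x=[13.0952 20.7875 10.1857 4.1350 1.1461 0.9738 0.0463] k=[13 22 14 4 0 0 0]
t=9: x=[13.0952 20.9665 13.8046 4.2700 0.1818 0.0000 0.0000] k=[11 19 13 4 4 0 0]
t=10: x=[11.0855 18.1194 12.7652 4.4050 3.8556 0.1836 0.0000] k=[12 17 14 0 4 0 0]
t=11: x=[11.9350 16.4030 13.4017 0.8100 3.6741 0.1836 0.0000] k=[15 12 13 1 7 0 0]
t=12: x=[14.5327 11.9876 12.3177 1.8100 6.4719 0.3213 0.0000] k=[18 10 14 6 4 1 0]
t=13: x=[17.2711 10.3675 13.3569 6.2700 3.9918 1.1114 0.0463] k=[21 13 13 8 2 0 1]
t=14: x=[20.2407 13.1545 12.6757 7.9550 2.2010 0.1377 0.9832] k=[23 12 15 8 5 3 5]
t=15: x=[22.0915 12.4325 14.4414 8.1800 5.0909 3.2400 5.0443] k=[24 13 15 11 2 7 5]
t=16: x=[23.0854 13.3771 14.6205 10.7750 2.6551 6.8027 5.2287] k=[19 12 15 13 6 11 3]

0.1980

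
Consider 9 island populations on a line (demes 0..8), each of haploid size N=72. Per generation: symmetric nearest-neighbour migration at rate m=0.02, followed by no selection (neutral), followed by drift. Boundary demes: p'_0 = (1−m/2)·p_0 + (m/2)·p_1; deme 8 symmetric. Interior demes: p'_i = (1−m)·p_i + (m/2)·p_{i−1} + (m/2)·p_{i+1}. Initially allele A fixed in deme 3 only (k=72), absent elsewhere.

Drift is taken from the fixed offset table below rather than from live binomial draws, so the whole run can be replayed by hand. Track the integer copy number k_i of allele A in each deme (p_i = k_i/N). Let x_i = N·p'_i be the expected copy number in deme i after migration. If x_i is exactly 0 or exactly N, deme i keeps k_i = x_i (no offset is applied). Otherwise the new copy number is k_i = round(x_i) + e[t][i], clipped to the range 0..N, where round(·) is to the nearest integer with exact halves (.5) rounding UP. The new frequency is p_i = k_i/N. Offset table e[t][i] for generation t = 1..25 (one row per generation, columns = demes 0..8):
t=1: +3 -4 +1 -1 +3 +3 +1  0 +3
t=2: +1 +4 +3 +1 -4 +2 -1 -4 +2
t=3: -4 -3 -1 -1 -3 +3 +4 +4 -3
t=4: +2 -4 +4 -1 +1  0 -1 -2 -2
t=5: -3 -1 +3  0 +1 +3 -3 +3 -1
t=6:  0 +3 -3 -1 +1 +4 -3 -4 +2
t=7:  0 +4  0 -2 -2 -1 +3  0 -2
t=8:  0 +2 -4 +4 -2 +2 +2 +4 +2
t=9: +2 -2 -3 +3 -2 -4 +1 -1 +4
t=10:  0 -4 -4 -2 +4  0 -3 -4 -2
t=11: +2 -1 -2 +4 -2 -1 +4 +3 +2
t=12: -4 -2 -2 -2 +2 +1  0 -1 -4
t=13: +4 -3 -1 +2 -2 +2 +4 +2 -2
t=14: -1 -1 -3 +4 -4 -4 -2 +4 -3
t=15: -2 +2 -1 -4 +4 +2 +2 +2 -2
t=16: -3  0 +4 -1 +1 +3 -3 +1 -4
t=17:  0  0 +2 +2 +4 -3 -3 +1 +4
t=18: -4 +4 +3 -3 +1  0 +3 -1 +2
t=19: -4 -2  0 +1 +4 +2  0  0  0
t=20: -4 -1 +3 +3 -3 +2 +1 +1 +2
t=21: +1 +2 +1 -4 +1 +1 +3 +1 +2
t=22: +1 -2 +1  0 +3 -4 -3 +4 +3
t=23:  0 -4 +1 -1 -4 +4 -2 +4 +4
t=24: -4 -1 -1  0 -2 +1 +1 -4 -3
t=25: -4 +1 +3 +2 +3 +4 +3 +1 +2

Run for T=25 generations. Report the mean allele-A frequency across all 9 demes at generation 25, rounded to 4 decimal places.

t=0: k=[0 0 0 72 0 0 0 0 0]
t=1: x=[0.0000 0.0000 0.7200 70.5600 0.7200 0.0000 0.0000 0.0000 0.0000] k=[0 0 2 70 4 0 0 0 0]
t=2: x=[0.0000 0.0200 2.6600 68.6600 4.6200 0.0400 0.0000 0.0000 0.0000] k=[0 4 6 70 1 2 0 0 0]
t=3: x=[0.0400 3.9800 6.6200 68.6700 1.7000 1.9700 0.0200 0.0000 0.0000] k=[0 1 6 68 0 5 4 0 0]
t=4: x=[0.0100 1.0400 6.5700 66.7000 0.7300 4.9400 3.9700 0.0400 0.0000] k=[2 0 11 66 2 5 3 0 0]
t=5: x=[1.9800 0.1300 11.4400 64.8100 2.6700 4.9500 2.9900 0.0300 0.0000] k=[0 0 14 65 4 8 0 3 0]
t=6: x=[0.0000 0.1400 14.3700 63.8800 4.6500 7.8800 0.1100 2.9400 0.0300] k=[0 3 11 63 6 12 0 0 2]
t=7: x=[0.0300 3.0500 11.4400 61.9100 6.6300 11.8200 0.1200 0.0200 1.9800] k=[0 7 11 60 5 11 3 0 0]
t=8: x=[0.0700 6.9700 11.4500 58.9600 5.6100 10.8600 3.0500 0.0300 0.0000] k=[0 9 7 63 4 13 5 4 0]
t=9: x=[0.0900 8.8900 7.5800 61.8500 4.6800 12.8300 5.0700 3.9700 0.0400] k=[2 7 5 65 3 9 6 3 4]
t=10: x=[2.0500 6.9300 5.6200 63.7800 3.6800 8.9100 6.0000 3.0400 3.9900] k=[2 3 2 62 8 9 3 0 2]
t=11: x=[2.0100 2.9800 2.6100 60.8600 8.5500 8.9300 3.0300 0.0500 1.9800] k=[4 2 1 65 7 8 7 3 4]
t=12: x=[3.9800 2.0100 1.6500 63.7800 7.5900 7.9800 6.9700 3.0500 3.9900] k=[0 0 0 62 10 9 7 2 0]
t=13: x=[0.0000 0.0000 0.6200 60.8600 10.5100 8.9900 6.9700 2.0300 0.0200] k=[0 0 0 63 9 11 11 4 0]
t=14: x=[0.0000 0.0000 0.6300 61.8300 9.5600 10.9800 10.9300 4.0300 0.0400] k=[0 0 0 66 6 7 9 8 0]
t=15: x=[0.0000 0.0000 0.6600 64.7400 6.6100 7.0100 8.9700 7.9300 0.0800] k=[0 0 0 61 11 9 11 10 0]
t=16: x=[0.0000 0.0000 0.6100 59.8900 11.4800 9.0400 10.9700 9.9100 0.1000] k=[0 0 5 59 12 12 8 11 0]
t=17: x=[0.0000 0.0500 5.4900 57.9900 12.4700 11.9600 8.0700 10.8600 0.1100] k=[0 0 7 60 16 9 5 12 4]
t=18: x=[0.0000 0.0700 7.4600 59.0300 16.3700 9.0300 5.1100 11.8500 4.0800] k=[0 4 10 56 17 9 8 11 6]
t=19: x=[0.0400 4.0200 10.4000 55.1500 17.3100 9.0700 8.0400 10.9200 6.0500] k=[0 2 10 56 21 11 8 11 6]
t=20: x=[0.0200 2.0600 10.3800 55.1900 21.2500 11.0700 8.0600 10.9200 6.0500] k=[0 1 13 58 18 13 9 12 8]
t=21: x=[0.0100 1.1100 13.3300 57.1500 18.3500 13.0100 9.0700 11.9300 8.0400] k=[1 3 14 53 19 14 12 13 10]
t=22: x=[1.0200 3.0900 14.2800 52.2700 19.2900 14.0300 12.0300 12.9600 10.0300] k=[2 1 15 52 22 10 9 17 13]
t=23: x=[1.9900 1.1500 15.2300 51.3300 22.1800 10.1100 9.0900 16.8800 13.0400] k=[2 0 16 50 18 14 7 21 17]
t=24: x=[1.9800 0.1800 16.1800 49.3400 18.2800 13.9700 7.2100 20.8200 17.0400] k=[0 0 15 49 16 15 8 17 14]
t=25: x=[0.0000 0.1500 15.1900 48.3300 16.3200 14.9400 8.1600 16.8800 14.0300] k=[0 1 18 50 19 19 11 18 16]

0.2346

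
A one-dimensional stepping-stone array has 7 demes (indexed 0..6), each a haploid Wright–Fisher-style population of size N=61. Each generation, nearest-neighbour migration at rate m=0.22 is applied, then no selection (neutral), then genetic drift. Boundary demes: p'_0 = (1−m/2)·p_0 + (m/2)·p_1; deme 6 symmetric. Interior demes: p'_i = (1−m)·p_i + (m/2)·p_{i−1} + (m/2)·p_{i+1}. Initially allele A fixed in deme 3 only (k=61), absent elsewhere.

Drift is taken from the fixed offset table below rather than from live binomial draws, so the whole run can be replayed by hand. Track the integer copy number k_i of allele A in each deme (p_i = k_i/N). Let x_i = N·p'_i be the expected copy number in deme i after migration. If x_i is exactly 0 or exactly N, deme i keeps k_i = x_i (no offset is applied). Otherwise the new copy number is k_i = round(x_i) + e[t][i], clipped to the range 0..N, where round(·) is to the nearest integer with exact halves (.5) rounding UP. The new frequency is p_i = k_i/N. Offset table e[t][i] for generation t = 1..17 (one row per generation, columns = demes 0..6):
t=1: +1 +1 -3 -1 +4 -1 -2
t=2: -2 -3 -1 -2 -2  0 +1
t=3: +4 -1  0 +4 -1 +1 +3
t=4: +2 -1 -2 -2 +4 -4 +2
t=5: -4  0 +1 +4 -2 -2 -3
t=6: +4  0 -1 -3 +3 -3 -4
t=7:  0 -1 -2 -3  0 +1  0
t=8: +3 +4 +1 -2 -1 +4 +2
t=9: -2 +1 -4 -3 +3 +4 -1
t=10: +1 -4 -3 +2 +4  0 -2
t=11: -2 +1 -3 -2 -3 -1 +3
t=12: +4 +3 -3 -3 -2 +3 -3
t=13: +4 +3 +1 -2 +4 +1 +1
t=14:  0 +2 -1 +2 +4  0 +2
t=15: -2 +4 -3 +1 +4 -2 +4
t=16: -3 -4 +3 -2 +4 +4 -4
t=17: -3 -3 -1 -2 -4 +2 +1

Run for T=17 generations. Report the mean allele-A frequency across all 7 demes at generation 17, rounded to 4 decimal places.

t=0: k=[0 0 0 61 0 0 0]
t=1: x=[0.0000 0.0000 6.7100 47.5800 6.7100 0.0000 0.0000] k=[0 0 4 47 11 0 0]
t=2: x=[0.0000 0.4400 8.2900 38.3100 13.7500 1.2100 0.0000] k=[0 0 7 36 12 1 0]
t=3: x=[0.0000 0.7700 9.4200 30.1700 13.4300 2.1000 0.1100] k=[0 0 9 34 12 3 3]
t=4: x=[0.0000 0.9900 10.7600 28.8300 13.4300 3.9900 3.0000] k=[0 0 9 27 17 0 5]
t=5: x=[0.0000 0.9900 9.9900 23.9200 16.2300 2.4200 4.4500] k=[0 1 11 28 14 0 1]
t=6: x=[0.1100 1.9900 11.7700 24.5900 14.0000 1.6500 0.8900] k=[4 2 11 22 17 0 0]
t=7: x=[3.7800 3.2100 11.2200 20.2400 15.6800 1.8700 0.0000] k=[4 2 9 17 16 3 0]
t=8: x=[3.7800 2.9900 9.1100 16.0100 14.6800 4.1000 0.3300] k=[7 7 10 14 14 8 2]
t=9: x=[7.0000 7.3300 10.1100 13.5600 13.3400 8.0000 2.6600] k=[5 8 6 11 16 12 2]
t=10: x=[5.3300 7.4500 6.7700 11.0000 15.0100 11.3400 3.1000] k=[6 3 4 13 19 11 1]
t=11: x=[5.6700 3.4400 4.8800 12.6700 17.4600 10.7800 2.1000] k=[4 4 2 11 14 10 5]
t=12: x=[4.0000 3.7800 3.2100 10.3400 13.2300 9.8900 5.5500] k=[8 7 0 7 11 13 3]
t=13: x=[7.8900 6.3400 1.5400 6.6700 10.7800 11.6800 4.1000] k=[12 9 3 5 15 13 5]
t=14: x=[11.6700 8.6700 3.8800 5.8800 13.6800 12.3400 5.8800] k=[12 11 3 8 18 12 8]
t=15: x=[11.8900 10.2300 4.4300 8.5500 16.2400 12.2200 8.4400] k=[10 14 1 10 20 10 12]
t=16: x=[10.4400 12.1300 3.4200 10.1100 17.8000 11.3200 11.7800] k=[7 8 6 8 22 15 8]
t=17: x=[7.1100 7.6700 6.4400 9.3200 19.6900 15.0000 8.7700] k=[4 5 5 7 16 17 10]

0.1499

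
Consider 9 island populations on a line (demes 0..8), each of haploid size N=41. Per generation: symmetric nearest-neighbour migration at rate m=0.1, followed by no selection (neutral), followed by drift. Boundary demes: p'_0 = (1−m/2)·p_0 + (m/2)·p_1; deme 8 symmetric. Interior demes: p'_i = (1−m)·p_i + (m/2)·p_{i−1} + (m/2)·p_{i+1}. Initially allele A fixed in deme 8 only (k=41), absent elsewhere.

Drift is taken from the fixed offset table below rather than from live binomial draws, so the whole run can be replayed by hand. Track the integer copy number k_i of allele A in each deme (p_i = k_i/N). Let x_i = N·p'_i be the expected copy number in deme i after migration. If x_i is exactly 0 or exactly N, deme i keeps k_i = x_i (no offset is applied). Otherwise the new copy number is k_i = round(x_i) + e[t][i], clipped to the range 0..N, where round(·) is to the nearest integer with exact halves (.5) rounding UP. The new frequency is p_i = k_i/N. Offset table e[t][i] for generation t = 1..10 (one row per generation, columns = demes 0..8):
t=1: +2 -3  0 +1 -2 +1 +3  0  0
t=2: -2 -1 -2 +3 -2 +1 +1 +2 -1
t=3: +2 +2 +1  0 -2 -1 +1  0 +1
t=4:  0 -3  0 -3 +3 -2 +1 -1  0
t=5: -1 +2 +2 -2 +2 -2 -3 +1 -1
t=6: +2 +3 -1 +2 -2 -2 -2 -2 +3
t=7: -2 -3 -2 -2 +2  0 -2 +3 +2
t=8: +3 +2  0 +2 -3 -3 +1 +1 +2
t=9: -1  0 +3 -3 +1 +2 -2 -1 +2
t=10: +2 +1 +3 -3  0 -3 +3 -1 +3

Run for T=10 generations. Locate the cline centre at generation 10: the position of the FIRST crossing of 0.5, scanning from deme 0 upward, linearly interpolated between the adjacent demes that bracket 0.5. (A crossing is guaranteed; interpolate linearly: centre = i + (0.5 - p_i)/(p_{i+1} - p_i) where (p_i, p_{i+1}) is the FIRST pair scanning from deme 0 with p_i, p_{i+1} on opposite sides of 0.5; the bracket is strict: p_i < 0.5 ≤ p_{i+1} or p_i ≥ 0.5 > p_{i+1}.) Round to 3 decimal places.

t=0: k=[0 0 0 0 0 0 0 0 41]
t=1: x=[0.0000 0.0000 0.0000 0.0000 0.0000 0.0000 0.0000 2.0500 38.9500] k=[0 0 0 0 0 0 0 2 39]
t=2: x=[0.0000 0.0000 0.0000 0.0000 0.0000 0.0000 0.1000 3.7500 37.1500] k=[0 0 0 0 0 0 1 6 36]
t=3: x=[0.0000 0.0000 0.0000 0.0000 0.0000 0.0500 1.2000 7.2500 34.5000] k=[0 0 0 0 0 0 2 7 36]
t=4: x=[0.0000 0.0000 0.0000 0.0000 0.0000 0.1000 2.1500 8.2000 34.5500] k=[0 0 0 0 0 0 3 7 35]
t=5: x=[0.0000 0.0000 0.0000 0.0000 0.0000 0.1500 3.0500 8.2000 33.6000] k=[0 0 0 0 0 0 0 9 33]
t=6: x=[0.0000 0.0000 0.0000 0.0000 0.0000 0.0000 0.4500 9.7500 31.8000] k=[0 0 0 0 0 0 0 8 35]
t=7: x=[0.0000 0.0000 0.0000 0.0000 0.0000 0.0000 0.4000 8.9500 33.6500] k=[0 0 0 0 0 0 0 12 36]
t=8: x=[0.0000 0.0000 0.0000 0.0000 0.0000 0.0000 0.6000 12.6000 34.8000] k=[0 0 0 0 0 0 2 14 37]
t=9: x=[0.0000 0.0000 0.0000 0.0000 0.0000 0.1000 2.5000 14.5500 35.8500] k=[0 0 0 0 0 2 1 14 38]
t=10: x=[0.0000 0.0000 0.0000 0.0000 0.1000 1.8500 1.7000 14.5500 36.8000] k=[0 0 0 0 0 0 5 14 40]

7.250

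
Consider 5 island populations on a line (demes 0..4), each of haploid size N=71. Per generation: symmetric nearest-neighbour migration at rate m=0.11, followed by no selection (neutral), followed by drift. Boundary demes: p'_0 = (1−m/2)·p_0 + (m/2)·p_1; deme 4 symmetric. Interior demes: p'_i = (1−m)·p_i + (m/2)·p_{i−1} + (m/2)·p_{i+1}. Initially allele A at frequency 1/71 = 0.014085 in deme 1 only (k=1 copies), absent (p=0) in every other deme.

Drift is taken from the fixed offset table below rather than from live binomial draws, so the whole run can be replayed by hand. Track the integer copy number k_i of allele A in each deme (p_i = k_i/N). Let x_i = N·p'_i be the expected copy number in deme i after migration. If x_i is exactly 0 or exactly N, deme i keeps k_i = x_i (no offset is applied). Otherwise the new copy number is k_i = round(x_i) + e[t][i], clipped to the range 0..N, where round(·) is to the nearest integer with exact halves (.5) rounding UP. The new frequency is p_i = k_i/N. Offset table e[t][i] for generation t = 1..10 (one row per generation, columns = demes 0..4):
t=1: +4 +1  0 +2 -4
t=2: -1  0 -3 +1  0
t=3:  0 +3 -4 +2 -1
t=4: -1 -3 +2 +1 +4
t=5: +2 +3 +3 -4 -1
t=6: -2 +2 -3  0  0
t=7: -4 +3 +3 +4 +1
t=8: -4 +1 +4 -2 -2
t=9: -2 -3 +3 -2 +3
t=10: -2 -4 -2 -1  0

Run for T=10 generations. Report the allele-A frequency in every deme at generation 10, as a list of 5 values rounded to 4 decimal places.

t=0: k=[0 1 0 0 0]
t=1: x=[0.0550 0.8900 0.0550 0.0000 0.0000] k=[4 2 0 0 0]
t=2: x=[3.8900 2.0000 0.1100 0.0000 0.0000] k=[3 2 0 0 0]
t=3: x=[2.9450 1.9450 0.1100 0.0000 0.0000] k=[3 5 0 0 0]
t=4: x=[3.1100 4.6150 0.2750 0.0000 0.0000] k=[2 2 2 0 0]
t=5: x=[2.0000 2.0000 1.8900 0.1100 0.0000] k=[4 5 5 0 0]
t=6: x=[4.0550 4.9450 4.7250 0.2750 0.0000] k=[2 7 2 0 0]
t=7: x=[2.2750 6.4500 2.1650 0.1100 0.0000] k=[0 9 5 4 0]
t=8: x=[0.4950 8.2850 5.1650 3.8350 0.2200] k=[0 9 9 2 0]
t=9: x=[0.4950 8.5050 8.6150 2.2750 0.1100] k=[0 6 12 0 3]
t=10: x=[0.3300 6.0000 11.0100 0.8250 2.8350] k=[0 2 9 0 3]

[0.0000, 0.0282, 0.1268, 0.0000, 0.0423]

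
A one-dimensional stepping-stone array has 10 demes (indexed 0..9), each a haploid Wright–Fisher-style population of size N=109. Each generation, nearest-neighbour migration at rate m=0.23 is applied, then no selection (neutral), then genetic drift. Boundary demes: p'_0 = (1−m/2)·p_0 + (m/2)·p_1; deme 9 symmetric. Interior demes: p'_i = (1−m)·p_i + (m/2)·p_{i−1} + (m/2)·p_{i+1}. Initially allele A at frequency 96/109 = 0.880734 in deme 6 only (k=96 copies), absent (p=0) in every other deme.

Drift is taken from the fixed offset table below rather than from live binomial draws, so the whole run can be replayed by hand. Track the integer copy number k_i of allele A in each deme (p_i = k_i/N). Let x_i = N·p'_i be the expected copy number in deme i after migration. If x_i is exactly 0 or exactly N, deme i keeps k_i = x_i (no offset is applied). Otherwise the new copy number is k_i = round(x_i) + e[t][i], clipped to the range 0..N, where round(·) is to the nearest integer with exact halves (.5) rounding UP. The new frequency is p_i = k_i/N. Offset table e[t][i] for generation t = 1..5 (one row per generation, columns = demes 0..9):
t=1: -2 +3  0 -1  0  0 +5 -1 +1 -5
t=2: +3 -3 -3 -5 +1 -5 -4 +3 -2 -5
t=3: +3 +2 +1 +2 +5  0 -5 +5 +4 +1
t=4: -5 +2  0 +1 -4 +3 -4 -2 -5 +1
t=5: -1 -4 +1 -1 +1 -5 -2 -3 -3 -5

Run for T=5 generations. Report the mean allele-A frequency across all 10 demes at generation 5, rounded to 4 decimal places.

0.0725

t=0: k=[0 0 0 0 0 0 96 0 0 0]
t=1: x=[0.0000 0.0000 0.0000 0.0000 0.0000 11.0400 73.9200 11.0400 0.0000 0.0000] k=[0 0 0 0 0 11 79 10 0 0]
t=2: x=[0.0000 0.0000 0.0000 0.0000 1.2650 17.5550 63.2450 16.7850 1.1500 0.0000] k=[0 0 0 0 2 13 59 20 0 0]
t=3: x=[0.0000 0.0000 0.0000 0.2300 3.0350 17.0250 49.2250 22.1850 2.3000 0.0000] k=[0 0 0 2 8 17 44 27 6 0]
t=4: x=[0.0000 0.0000 0.2300 2.4600 8.3450 19.0700 38.9400 26.5400 7.7250 0.6900] k=[0 0 0 3 4 22 35 25 3 2]
t=5: x=[0.0000 0.0000 0.3450 2.7700 5.9550 21.4250 32.3550 23.6200 5.4150 2.1150] k=[0 0 1 2 7 16 30 21 2 0]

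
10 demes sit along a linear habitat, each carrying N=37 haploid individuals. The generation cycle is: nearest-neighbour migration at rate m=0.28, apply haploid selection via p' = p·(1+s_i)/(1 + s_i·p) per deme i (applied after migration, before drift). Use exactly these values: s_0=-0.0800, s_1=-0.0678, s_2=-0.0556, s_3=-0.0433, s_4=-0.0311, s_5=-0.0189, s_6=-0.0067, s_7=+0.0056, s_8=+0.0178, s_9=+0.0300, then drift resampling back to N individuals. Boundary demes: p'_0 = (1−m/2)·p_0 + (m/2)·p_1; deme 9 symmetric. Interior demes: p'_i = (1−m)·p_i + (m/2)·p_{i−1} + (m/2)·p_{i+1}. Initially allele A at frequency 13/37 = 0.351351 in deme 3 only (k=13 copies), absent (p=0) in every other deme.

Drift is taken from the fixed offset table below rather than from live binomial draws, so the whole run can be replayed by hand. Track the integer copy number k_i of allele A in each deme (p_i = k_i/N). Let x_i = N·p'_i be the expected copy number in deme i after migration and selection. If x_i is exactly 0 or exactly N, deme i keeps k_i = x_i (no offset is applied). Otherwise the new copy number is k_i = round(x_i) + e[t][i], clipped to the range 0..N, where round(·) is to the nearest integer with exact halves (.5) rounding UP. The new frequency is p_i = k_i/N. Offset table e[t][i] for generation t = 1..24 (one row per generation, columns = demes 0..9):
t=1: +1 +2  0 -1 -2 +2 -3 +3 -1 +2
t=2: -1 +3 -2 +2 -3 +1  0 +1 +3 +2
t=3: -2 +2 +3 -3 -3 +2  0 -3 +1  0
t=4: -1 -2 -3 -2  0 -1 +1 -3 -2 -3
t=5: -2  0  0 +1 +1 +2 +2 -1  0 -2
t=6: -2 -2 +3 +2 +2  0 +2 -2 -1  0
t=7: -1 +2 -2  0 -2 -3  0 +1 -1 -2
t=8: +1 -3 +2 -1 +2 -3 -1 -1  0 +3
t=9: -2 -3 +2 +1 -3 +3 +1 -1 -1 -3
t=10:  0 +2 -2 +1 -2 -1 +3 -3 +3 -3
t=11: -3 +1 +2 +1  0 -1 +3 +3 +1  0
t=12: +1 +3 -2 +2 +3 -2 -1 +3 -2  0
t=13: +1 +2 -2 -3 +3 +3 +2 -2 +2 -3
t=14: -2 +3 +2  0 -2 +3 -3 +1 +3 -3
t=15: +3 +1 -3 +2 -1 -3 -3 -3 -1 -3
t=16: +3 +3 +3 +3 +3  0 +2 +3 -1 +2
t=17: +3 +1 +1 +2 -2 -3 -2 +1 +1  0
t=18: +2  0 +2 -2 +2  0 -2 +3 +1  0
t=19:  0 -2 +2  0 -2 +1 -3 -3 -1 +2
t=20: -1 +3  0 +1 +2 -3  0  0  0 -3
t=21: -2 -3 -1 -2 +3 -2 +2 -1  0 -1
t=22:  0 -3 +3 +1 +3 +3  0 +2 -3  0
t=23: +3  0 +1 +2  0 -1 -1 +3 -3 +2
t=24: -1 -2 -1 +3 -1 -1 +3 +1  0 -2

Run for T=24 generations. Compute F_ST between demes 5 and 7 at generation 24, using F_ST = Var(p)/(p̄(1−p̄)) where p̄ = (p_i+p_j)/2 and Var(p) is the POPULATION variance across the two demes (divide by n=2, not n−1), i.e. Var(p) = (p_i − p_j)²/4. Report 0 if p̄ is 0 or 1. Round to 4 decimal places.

t=0: k=[0 0 0 13 0 0 0 0 0 0]
t=1: x=[0.0000 0.0000 1.7235 9.0539 1.7661 0.0000 0.0000 0.0000 0.0000 0.0000] k=[0 0 2 8 0 0 0 0 0 0]
t=2: x=[0.0000 0.2611 2.4270 5.8196 1.0862 0.0000 0.0000 0.0000 0.0000 0.0000] k=[0 3 0 8 0 0 0 0 0 0]
t=3: x=[0.3868 2.0216 1.4577 5.5480 1.0862 0.0000 0.0000 0.0000 0.0000 0.0000] k=[0 4 4 3 0 0 0 0 0 0]
t=4: x=[0.5158 3.2271 3.6667 2.6105 0.4071 0.0000 0.0000 0.0000 0.0000 0.0000] k=[0 1 1 1 0 0 0 0 0 0]
t=5: x=[0.1288 0.8030 0.9458 0.8236 0.1357 0.0000 0.0000 0.0000 0.0000 0.0000] k=[0 1 1 2 1 0 0 0 0 0]
t=6: x=[0.1288 0.8030 1.0785 1.6488 0.9697 0.1374 0.0000 0.0000 0.0000 0.0000] k=[0 0 4 4 3 0 0 0 0 0]
t=7: x=[0.0000 0.5226 3.2656 3.7096 2.6414 0.4122 0.0000 0.0000 0.0000 0.0000] k=[0 3 1 4 1 0 0 0 0 0]
t=8: x=[0.3868 2.1531 1.6096 3.0344 1.2415 0.1374 0.0000 0.0000 0.0000 0.0000] k=[1 0 4 2 3 0 0 0 0 0]
t=9: x=[0.7927 0.6534 2.9985 2.3218 2.3690 0.4122 0.0000 0.0000 0.0000 0.0000] k=[0 0 5 3 0 3 0 0 0 0]
t=10: x=[0.0000 0.6534 3.8196 2.7454 0.8145 2.1215 0.4172 0.0000 0.0000 0.0000] k=[0 3 2 4 0 1 3 0 0 0]
t=11: x=[0.3868 2.2848 2.2938 3.0344 0.6786 1.1191 2.2855 0.4223 0.0000 0.0000] k=[0 3 4 4 1 0 5 3 0 0]
t=12: x=[0.3868 2.5483 3.6667 3.4394 1.2415 0.8245 3.9960 2.8748 0.4274 0.0000] k=[1 6 2 5 4 0 3 6 0 0]
t=13: x=[1.5698 4.4573 2.8270 4.2699 3.4791 0.9620 2.9815 4.7631 0.8546 0.0000] k=[3 6 1 1 6 4 5 3 3 0]
t=14: x=[3.1698 4.5902 1.6096 1.6296 4.8845 4.3463 4.5531 3.2967 2.6227 0.4325] k=[1 8 4 2 3 7 2 4 6 0]
t=15: x=[1.8294 6.0942 4.0682 2.3218 3.3232 5.6481 2.9616 4.0200 4.9552 0.8646] k=[5 7 1 4 2 3 0 1 4 0]
t=16: x=[4.9137 5.5410 2.1416 3.1693 2.3495 2.3969 0.5563 1.2869 3.0693 0.5765] k=[8 9 5 6 5 2 3 4 2 3]
t=17: x=[7.6230 7.8568 5.4296 5.5092 4.5914 2.5149 2.9815 3.5981 2.4602 2.9390] k=[11 9 6 8 3 0 1 5 3 3]
t=18: x=[10.0964 8.3956 6.3918 6.7717 3.1868 0.5496 1.4108 4.1807 3.3331 3.0825] k=[12 8 8 5 5 1 0 7 4 3]
t=19: x=[10.7917 8.1068 7.2410 5.2184 4.3180 1.3942 1.1127 5.6266 4.3472 3.2260] k=[11 6 9 5 2 2 0 3 3 5]
t=20: x=[9.6918 6.7250 7.6665 4.9472 2.3495 1.6890 0.6954 2.5934 3.3331 4.8431] k=[9 10 8 6 4 0 1 3 3 2]
t=21: x=[8.5783 9.0900 7.6471 5.7808 3.6156 0.6870 1.1326 2.7341 2.9069 2.2004] k=[7 6 7 4 7 0 3 2 3 1]
t=22: x=[6.4062 5.9224 6.1414 4.6568 5.4515 1.3745 2.4247 2.2920 2.6227 1.3170] k=[6 3 9 6 8 4 2 4 0 1]
t=23: x=[5.1963 4.0024 7.3957 6.4605 6.9793 4.2083 2.5440 3.1762 0.7122 0.8852] k=[8 4 8 8 7 3 2 6 0 3]
t=24: x=[6.9567 4.8181 7.1058 7.5895 6.4108 3.3612 2.6832 4.6225 1.2817 2.6519] k=[6 3 6 11 5 2 6 6 1 1]

0.0303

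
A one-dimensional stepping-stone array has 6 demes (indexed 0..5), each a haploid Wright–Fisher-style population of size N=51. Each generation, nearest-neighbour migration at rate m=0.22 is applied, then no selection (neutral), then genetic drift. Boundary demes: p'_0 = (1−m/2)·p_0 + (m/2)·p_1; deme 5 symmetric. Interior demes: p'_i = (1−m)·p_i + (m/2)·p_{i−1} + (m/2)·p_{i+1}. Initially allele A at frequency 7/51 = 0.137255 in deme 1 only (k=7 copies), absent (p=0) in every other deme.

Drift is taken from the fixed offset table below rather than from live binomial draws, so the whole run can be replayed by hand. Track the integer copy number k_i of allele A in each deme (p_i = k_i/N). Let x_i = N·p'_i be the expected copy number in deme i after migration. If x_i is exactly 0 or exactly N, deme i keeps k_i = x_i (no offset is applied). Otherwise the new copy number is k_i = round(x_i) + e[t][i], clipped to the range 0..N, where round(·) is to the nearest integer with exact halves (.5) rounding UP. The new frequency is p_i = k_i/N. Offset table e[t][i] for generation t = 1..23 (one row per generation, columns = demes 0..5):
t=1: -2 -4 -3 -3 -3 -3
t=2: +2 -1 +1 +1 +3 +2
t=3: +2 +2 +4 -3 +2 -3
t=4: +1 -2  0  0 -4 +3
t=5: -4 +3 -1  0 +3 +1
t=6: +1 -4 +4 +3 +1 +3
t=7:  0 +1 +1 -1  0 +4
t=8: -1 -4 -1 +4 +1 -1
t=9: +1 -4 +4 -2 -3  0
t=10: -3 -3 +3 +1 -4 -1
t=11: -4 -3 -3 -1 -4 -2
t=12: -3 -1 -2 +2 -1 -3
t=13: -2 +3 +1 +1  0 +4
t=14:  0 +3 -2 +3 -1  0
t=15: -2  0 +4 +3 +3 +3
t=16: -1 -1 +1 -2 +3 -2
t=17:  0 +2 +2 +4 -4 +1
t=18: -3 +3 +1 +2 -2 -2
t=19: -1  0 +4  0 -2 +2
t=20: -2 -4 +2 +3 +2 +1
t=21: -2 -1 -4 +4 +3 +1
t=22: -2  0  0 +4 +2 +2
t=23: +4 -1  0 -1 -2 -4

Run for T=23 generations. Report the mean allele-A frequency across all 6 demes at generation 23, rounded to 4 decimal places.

t=0: k=[0 7 0 0 0 0]
t=1: x=[0.7700 5.4600 0.7700 0.0000 0.0000 0.0000] k=[0 1 0 0 0 0]
t=2: x=[0.1100 0.7800 0.1100 0.0000 0.0000 0.0000] k=[2 0 1 0 0 0]
t=3: x=[1.7800 0.3300 0.7800 0.1100 0.0000 0.0000] k=[4 2 5 0 0 0]
t=4: x=[3.7800 2.5500 4.1200 0.5500 0.0000 0.0000] k=[5 1 4 1 0 0]
t=5: x=[4.5600 1.7700 3.3400 1.2200 0.1100 0.0000] k=[1 5 2 1 3 0]
t=6: x=[1.4400 4.2300 2.2200 1.3300 2.4500 0.3300] k=[2 0 6 4 3 3]
t=7: x=[1.7800 0.8800 5.1200 4.1100 3.1100 3.0000] k=[2 2 6 3 3 7]
t=8: x=[2.0000 2.4400 5.2300 3.3300 3.4400 6.5600] k=[1 0 4 7 4 6]
t=9: x=[0.8900 0.5500 3.8900 6.3400 4.5500 5.7800] k=[2 0 8 4 2 6]
t=10: x=[1.7800 1.1000 6.6800 4.2200 2.6600 5.5600] k=[0 0 10 5 0 5]
t=11: x=[0.0000 1.1000 8.3500 5.0000 1.1000 4.4500] k=[0 0 5 4 0 2]
t=12: x=[0.0000 0.5500 4.3400 3.6700 0.6600 1.7800] k=[0 0 2 6 0 0]
t=13: x=[0.0000 0.2200 2.2200 4.9000 0.6600 0.0000] k=[0 3 3 6 1 0]
t=14: x=[0.3300 2.6700 3.3300 5.1200 1.4400 0.1100] k=[0 6 1 8 0 0]
t=15: x=[0.6600 4.7900 2.3200 6.3500 0.8800 0.0000] k=[0 5 6 9 4 0]
t=16: x=[0.5500 4.5600 6.2200 8.1200 4.1100 0.4400] k=[0 4 7 6 7 0]
t=17: x=[0.4400 3.8900 6.5600 6.2200 6.1200 0.7700] k=[0 6 9 10 2 2]
t=18: x=[0.6600 5.6700 8.7800 9.0100 2.8800 2.0000] k=[0 9 10 11 1 0]
t=19: x=[0.9900 8.1200 10.0000 9.7900 1.9900 0.1100] k=[0 8 14 10 0 2]
t=20: x=[0.8800 7.7800 12.9000 9.3400 1.3200 1.7800] k=[0 4 15 12 3 3]
t=21: x=[0.4400 4.7700 13.4600 11.3400 3.9900 3.0000] k=[0 4 9 15 7 4]
t=22: x=[0.4400 4.1100 9.1100 13.4600 7.5500 4.3300] k=[0 4 9 17 10 6]
t=23: x=[0.4400 4.1100 9.3300 15.3500 10.3300 6.4400] k=[4 3 9 14 8 2]

0.1307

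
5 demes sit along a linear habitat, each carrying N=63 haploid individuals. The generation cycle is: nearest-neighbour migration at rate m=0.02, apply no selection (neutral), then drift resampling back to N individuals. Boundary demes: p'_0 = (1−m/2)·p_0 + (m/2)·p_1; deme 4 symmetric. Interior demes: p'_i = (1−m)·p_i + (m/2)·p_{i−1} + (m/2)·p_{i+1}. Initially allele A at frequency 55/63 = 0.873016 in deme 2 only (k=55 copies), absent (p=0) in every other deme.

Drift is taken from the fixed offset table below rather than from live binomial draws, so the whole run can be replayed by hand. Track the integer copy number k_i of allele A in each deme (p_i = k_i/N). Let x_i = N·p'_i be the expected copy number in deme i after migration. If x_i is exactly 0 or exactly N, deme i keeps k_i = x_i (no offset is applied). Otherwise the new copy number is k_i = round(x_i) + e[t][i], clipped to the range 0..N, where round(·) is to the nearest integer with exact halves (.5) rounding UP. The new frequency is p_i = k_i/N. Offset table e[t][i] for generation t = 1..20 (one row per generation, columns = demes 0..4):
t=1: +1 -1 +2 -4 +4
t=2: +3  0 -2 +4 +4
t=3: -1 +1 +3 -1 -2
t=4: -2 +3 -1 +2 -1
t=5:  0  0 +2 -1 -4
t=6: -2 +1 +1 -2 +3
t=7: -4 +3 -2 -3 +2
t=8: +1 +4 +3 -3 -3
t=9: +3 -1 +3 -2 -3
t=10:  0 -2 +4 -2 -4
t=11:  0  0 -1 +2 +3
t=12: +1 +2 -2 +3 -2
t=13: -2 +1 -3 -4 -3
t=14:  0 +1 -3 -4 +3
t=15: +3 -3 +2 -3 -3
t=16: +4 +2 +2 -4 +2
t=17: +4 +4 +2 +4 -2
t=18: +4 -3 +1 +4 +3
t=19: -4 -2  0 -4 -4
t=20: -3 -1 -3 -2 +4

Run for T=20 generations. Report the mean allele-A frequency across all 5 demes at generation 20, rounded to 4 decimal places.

0.2286

t=0: k=[0 0 55 0 0]
t=1: x=[0.0000 0.5500 53.9000 0.5500 0.0000] k=[0 0 56 0 0]
t=2: x=[0.0000 0.5600 54.8800 0.5600 0.0000] k=[0 1 53 5 0]
t=3: x=[0.0100 1.5100 52.0000 5.4300 0.0500] k=[0 3 55 4 0]
t=4: x=[0.0300 3.4900 53.9700 4.4700 0.0400] k=[0 6 53 6 0]
t=5: x=[0.0600 6.4100 52.0600 6.4100 0.0600] k=[0 6 54 5 0]
t=6: x=[0.0600 6.4200 53.0300 5.4400 0.0500] k=[0 7 54 3 3]
t=7: x=[0.0700 7.4000 53.0200 3.5100 3.0000] k=[0 10 51 1 5]
t=8: x=[0.1000 10.3100 50.0900 1.5400 4.9600] k=[1 14 53 0 2]
t=9: x=[1.1300 14.2600 52.0800 0.5500 1.9800] k=[4 13 55 0 0]
t=10: x=[4.0900 13.3300 54.0300 0.5500 0.0000] k=[4 11 58 0 0]
t=11: x=[4.0700 11.4000 56.9500 0.5800 0.0000] k=[4 11 56 3 0]
t=12: x=[4.0700 11.3800 55.0200 3.5000 0.0300] k=[5 13 53 7 0]
t=13: x=[5.0800 13.3200 52.1400 7.3900 0.0700] k=[3 14 49 3 0]
t=14: x=[3.1100 14.2400 48.1900 3.4300 0.0300] k=[3 15 45 0 3]
t=15: x=[3.1200 15.1800 44.2500 0.4800 2.9700] k=[6 12 46 0 0]
t=16: x=[6.0600 12.2800 45.2000 0.4600 0.0000] k=[10 14 47 0 0]
t=17: x=[10.0400 14.2900 46.2000 0.4700 0.0000] k=[14 18 48 4 0]
t=18: x=[14.0400 18.2600 47.2600 4.4000 0.0400] k=[18 15 48 8 3]
t=19: x=[17.9700 15.3600 47.2700 8.3500 3.0500] k=[14 13 47 4 0]
t=20: x=[13.9900 13.3500 46.2300 4.3900 0.0400] k=[11 12 43 2 4]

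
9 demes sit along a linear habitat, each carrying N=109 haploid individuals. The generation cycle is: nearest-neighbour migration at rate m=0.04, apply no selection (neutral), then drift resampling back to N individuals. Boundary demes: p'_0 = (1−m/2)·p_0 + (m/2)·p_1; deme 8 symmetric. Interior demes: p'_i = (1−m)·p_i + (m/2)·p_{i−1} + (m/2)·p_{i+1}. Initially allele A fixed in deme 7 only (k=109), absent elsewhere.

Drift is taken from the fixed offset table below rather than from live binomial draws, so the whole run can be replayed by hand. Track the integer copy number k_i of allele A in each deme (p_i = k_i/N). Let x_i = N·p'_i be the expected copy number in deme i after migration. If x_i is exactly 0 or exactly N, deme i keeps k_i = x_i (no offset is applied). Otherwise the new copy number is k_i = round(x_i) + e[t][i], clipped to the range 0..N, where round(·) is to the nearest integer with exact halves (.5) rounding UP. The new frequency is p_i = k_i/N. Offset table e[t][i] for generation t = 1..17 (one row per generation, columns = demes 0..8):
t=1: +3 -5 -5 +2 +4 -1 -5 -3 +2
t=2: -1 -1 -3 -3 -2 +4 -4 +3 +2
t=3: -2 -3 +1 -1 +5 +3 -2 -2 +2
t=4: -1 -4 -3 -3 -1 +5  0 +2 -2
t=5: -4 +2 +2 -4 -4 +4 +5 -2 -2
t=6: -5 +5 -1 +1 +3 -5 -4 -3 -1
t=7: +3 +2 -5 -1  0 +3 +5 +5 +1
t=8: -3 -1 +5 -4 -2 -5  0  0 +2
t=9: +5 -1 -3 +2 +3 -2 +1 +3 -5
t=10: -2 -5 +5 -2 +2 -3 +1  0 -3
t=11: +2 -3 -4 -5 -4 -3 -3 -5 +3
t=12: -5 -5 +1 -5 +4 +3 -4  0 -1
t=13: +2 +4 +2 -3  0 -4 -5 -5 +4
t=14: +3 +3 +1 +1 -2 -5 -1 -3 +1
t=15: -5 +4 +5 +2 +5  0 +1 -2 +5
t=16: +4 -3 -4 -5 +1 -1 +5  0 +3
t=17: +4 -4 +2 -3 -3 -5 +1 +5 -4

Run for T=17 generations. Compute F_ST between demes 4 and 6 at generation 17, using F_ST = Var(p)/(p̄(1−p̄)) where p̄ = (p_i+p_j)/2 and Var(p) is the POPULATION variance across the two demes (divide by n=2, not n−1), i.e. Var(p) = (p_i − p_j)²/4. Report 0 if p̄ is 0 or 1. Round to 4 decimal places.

t=0: k=[0 0 0 0 0 0 0 109 0]
t=1: x=[0.0000 0.0000 0.0000 0.0000 0.0000 0.0000 2.1800 104.6400 2.1800] k=[0 0 0 0 0 0 0 102 4]
t=2: x=[0.0000 0.0000 0.0000 0.0000 0.0000 0.0000 2.0400 98.0000 5.9600] k=[0 0 0 0 0 0 0 101 8]
t=3: x=[0.0000 0.0000 0.0000 0.0000 0.0000 0.0000 2.0200 97.1200 9.8600] k=[0 0 0 0 0 0 0 95 12]
t=4: x=[0.0000 0.0000 0.0000 0.0000 0.0000 0.0000 1.9000 91.4400 13.6600] k=[0 0 0 0 0 0 2 93 12]
t=5: x=[0.0000 0.0000 0.0000 0.0000 0.0000 0.0400 3.7800 89.5600 13.6200] k=[0 0 0 0 0 4 9 88 12]
t=6: x=[0.0000 0.0000 0.0000 0.0000 0.0800 4.0200 10.4800 84.9000 13.5200] k=[0 0 0 0 3 0 6 82 13]
t=7: x=[0.0000 0.0000 0.0000 0.0600 2.8800 0.1800 7.4000 79.1000 14.3800] k=[0 0 0 0 3 3 12 84 15]
t=8: x=[0.0000 0.0000 0.0000 0.0600 2.9400 3.1800 13.2600 81.1800 16.3800] k=[0 0 0 0 1 0 13 81 18]
t=9: x=[0.0000 0.0000 0.0000 0.0200 0.9600 0.2800 14.1000 78.3800 19.2600] k=[0 0 0 2 4 0 15 81 14]
t=10: x=[0.0000 0.0000 0.0400 2.0000 3.8800 0.3800 16.0200 78.3400 15.3400] k=[0 0 5 0 6 0 17 78 12]
t=11: x=[0.0000 0.1000 4.8000 0.2200 5.7600 0.4600 17.8800 75.4600 13.3200] k=[0 0 1 0 2 0 15 70 16]
t=12: x=[0.0000 0.0200 0.9600 0.0600 1.9200 0.3400 15.8000 67.8200 17.0800] k=[0 0 2 0 6 3 12 68 16]
t=13: x=[0.0000 0.0400 1.9200 0.1600 5.8200 3.2400 12.9400 65.8400 17.0400] k=[0 4 4 0 6 0 8 61 21]
t=14: x=[0.0800 3.9200 3.9200 0.2000 5.7600 0.2800 8.9000 59.1400 21.8000] k=[3 7 5 1 4 0 8 56 23]
t=15: x=[3.0800 6.8800 4.9600 1.1400 3.8600 0.2400 8.8000 54.3800 23.6600] k=[0 11 10 3 9 0 10 52 29]
t=16: x=[0.2200 10.7600 9.8800 3.2600 8.7000 0.3800 10.6400 50.7000 29.4600] k=[4 8 6 0 10 0 16 51 32]
t=17: x=[4.0800 7.8800 5.9200 0.3200 9.6000 0.5200 16.3800 49.9200 32.3800] k=[8 4 8 0 7 0 17 55 28]

0.0215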